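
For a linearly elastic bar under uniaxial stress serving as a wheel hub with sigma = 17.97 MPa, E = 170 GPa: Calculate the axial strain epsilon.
Model: a linearly elastic bar under uniaxial stress, so epsilon = sigma / E.
Convert to SI units:
  sigma = 17.97 MPa = 1.797 × 10⁷ Pa
  E = 170 GPa = 1.7 × 10¹¹ Pa
Substitute:
  epsilon = (1.797 × 10⁷) / (1.7 × 10¹¹)
  epsilon = 0.0001057
Final answer: epsilon = 0.0001057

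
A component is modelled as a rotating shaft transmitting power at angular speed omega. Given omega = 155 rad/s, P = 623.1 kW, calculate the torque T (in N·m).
Model: a rotating shaft transmitting power at angular speed omega, so P = T·omega.
Solve for T: T = P / omega.
Convert to SI units:
  P = 623.1 kW = 623100 W
Substitute:
  T = 623100 / 155
  T = 4020 N·m
Final answer: T = 4020 N·m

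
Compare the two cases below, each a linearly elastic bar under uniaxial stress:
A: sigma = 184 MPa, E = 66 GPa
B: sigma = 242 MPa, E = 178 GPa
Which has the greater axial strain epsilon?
Model: a linearly elastic bar under uniaxial stress, so epsilon = sigma / E (SI units).
  A: epsilon = (1.84 × 10⁸) / (6.6 × 10¹⁰) = 0.002788
  B: epsilon = (2.42 × 10⁸) / (1.78 × 10¹¹) = 0.00136
0.002788 > 0.00136, so A is larger.
Final answer: A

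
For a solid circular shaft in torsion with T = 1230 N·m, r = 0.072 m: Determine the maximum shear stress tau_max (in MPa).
Model: a solid circular shaft in torsion, so tau_max = (2·T) / (π·r^3).
Substitute:
  tau_max = (2 × 1230) / (π × 0.072^3)
  tau_max = 2.098 × 10⁶ Pa
Convert: tau_max = 2.098 × 10⁶ Pa = 2.098 MPa
Final answer: tau_max = 2.098 MPa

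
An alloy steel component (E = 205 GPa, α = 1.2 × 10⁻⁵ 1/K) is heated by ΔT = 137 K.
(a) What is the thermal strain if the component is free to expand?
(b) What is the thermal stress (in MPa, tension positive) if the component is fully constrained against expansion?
(a) Free thermal strain ε_th = α·ΔT = (1.2 × 10⁻⁵) × 137 = 0.001644
(b) Fully constrained, the expansion is suppressed, so σ = -E·α·ΔT. Convert E = 205 GPa = 2.05 × 10¹¹ Pa.
  σ = -(2.05 × 10¹¹) × (1.2 × 10⁻⁵) × 137 = -3.37 × 10⁸ Pa = -337 MPa (compressive)
Final answer: (a) ε_th = 0.001644, (b) σ = -337 MPa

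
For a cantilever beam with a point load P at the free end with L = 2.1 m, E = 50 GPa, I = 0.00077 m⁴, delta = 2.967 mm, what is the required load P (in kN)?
Model: a cantilever beam with a point load P at the free end, so delta = (P·L^3) / (3·E·I).
Solve for P: P = (3·delta·E·I) / L^3.
Convert to SI units:
  E = 50 GPa = 5 × 10¹⁰ Pa
  delta = 2.967 mm = 0.002967 m
Substitute:
  P = (3 × 0.002967 × (5 × 10¹⁰) × 0.00077) / 2.1^3
  P = 37000 N
Convert: P = 37000 N = 37 kN
Final answer: P = 37 kN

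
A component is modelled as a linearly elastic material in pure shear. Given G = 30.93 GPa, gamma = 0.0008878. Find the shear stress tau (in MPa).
Model: a linearly elastic material in pure shear, so tau = G·gamma.
Convert to SI units:
  G = 30.93 GPa = 3.093 × 10¹⁰ Pa
Substitute:
  tau = (3.093 × 10¹⁰) × 0.0008878
  tau = 2.746 × 10⁷ Pa
Convert: tau = 2.746 × 10⁷ Pa = 27.46 MPa
Final answer: tau = 27.46 MPa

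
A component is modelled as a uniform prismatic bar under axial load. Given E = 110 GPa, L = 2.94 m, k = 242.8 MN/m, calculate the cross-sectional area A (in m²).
Model: a uniform prismatic bar under axial load, so k = (A·E) / L.
Solve for A: A = (k·L) / E.
Convert to SI units:
  E = 110 GPa = 1.1 × 10¹¹ Pa
  k = 242.8 MN/m = 2.428 × 10⁸ N/m
Substitute:
  A = ((2.428 × 10⁸) × 2.94) / (1.1 × 10¹¹)
  A = 0.006489 m²
Final answer: A = 0.006489 m²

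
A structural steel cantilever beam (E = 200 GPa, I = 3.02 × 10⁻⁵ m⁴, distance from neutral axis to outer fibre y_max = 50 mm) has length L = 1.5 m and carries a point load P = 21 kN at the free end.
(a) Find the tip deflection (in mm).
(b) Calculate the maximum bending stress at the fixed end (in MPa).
(a) Tip deflection of a cantilever with an end point load: δ = P·L^3 / (3·E·I). Convert P = 21 kN = 21000 N, E = 200 GPa = 2 × 10¹¹ Pa.
  δ = (21000 × 1.5^3) / (3 × (2 × 10¹¹) × (3.02 × 10⁻⁵)) = 0.003911 m = 3.911 mm
(b) Maximum bending moment at the fixed end: M = P·L = 21000 × 1.5 = 31500 N·m. Convert y_max = 50 mm = 0.05 m.
  σ = M·y_max / I = (31500 × 0.05) / (3.02 × 10⁻⁵) = 5.215 × 10⁷ Pa = 52.15 MPa
Final answer: (a) δ = 3.911 mm, (b) σ = 52.15 MPa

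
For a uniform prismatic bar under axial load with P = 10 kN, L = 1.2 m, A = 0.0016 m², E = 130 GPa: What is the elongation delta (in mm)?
Model: a uniform prismatic bar under axial load, so delta = (P·L) / (A·E).
Convert to SI units:
  P = 10 kN = 10000 N
  E = 130 GPa = 1.3 × 10¹¹ Pa
Substitute:
  delta = (10000 × 1.2) / (0.0016 × (1.3 × 10¹¹))
  delta = 5.769 × 10⁻⁵ m
Convert: delta = 5.769 × 10⁻⁵ m = 0.05769 mm
Final answer: delta = 0.05769 mm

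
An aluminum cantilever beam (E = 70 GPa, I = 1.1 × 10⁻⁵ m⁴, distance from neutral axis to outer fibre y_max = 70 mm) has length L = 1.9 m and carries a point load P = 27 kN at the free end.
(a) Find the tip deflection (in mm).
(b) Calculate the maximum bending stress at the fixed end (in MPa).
(a) Tip deflection of a cantilever with an end point load: δ = P·L^3 / (3·E·I). Convert P = 27 kN = 27000 N, E = 70 GPa = 7 × 10¹⁰ Pa.
  δ = (27000 × 1.9^3) / (3 × (7 × 10¹⁰) × (1.1 × 10⁻⁵)) = 0.08017 m = 80.17 mm
(b) Maximum bending moment at the fixed end: M = P·L = 27000 × 1.9 = 51300 N·m. Convert y_max = 70 mm = 0.07 m.
  σ = M·y_max / I = (51300 × 0.07) / (1.1 × 10⁻⁵) = 3.265 × 10⁸ Pa = 326.5 MPa
Final answer: (a) δ = 80.17 mm, (b) σ = 326.5 MPa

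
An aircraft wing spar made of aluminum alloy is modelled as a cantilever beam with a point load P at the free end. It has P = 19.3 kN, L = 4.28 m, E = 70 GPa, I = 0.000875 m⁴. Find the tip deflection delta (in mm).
Model: a cantilever beam with a point load P at the free end, so delta = (P·L^3) / (3·E·I).
Convert to SI units:
  P = 19.3 kN = 19300 N
  E = 70 GPa = 7 × 10¹⁰ Pa
Substitute:
  delta = (19300 × 4.28^3) / (3 × (7 × 10¹⁰) × 0.000875)
  delta = 0.008235 m
Convert: delta = 0.008235 m = 8.235 mm
Final answer: delta = 8.235 mm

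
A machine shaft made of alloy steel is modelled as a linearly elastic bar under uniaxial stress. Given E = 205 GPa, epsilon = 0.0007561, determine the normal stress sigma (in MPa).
Model: a linearly elastic bar under uniaxial stress, so epsilon = sigma / E.
Solve for sigma: sigma = epsilon·E.
Convert to SI units:
  E = 205 GPa = 2.05 × 10¹¹ Pa
Substitute:
  sigma = 0.0007561 × (2.05 × 10¹¹)
  sigma = 1.55 × 10⁸ Pa
Convert: sigma = 1.55 × 10⁸ Pa = 155 MPa
Final answer: sigma = 155 MPa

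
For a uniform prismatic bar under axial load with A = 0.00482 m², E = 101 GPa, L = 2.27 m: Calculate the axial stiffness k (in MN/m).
Model: a uniform prismatic bar under axial load, so k = (A·E) / L.
Convert to SI units:
  E = 101 GPa = 1.01 × 10¹¹ Pa
Substitute:
  k = (0.00482 × (1.01 × 10¹¹)) / 2.27
  k = 2.145 × 10⁸ N/m
Convert: k = 2.145 × 10⁸ N/m = 214.5 MN/m
Final answer: k = 214.5 MN/m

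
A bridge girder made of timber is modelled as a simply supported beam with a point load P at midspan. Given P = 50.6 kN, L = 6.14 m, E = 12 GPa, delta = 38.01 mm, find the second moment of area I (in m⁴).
Model: a simply supported beam with a point load P at midspan, so delta = (P·L^3) / (48·E·I).
Solve for I: I = (P·L^3) / (48·delta·E).
Convert to SI units:
  P = 50.6 kN = 50600 N
  E = 12 GPa = 1.2 × 10¹⁰ Pa
  delta = 38.01 mm = 0.03801 m
Substitute:
  I = (50600 × 6.14^3) / (48 × 0.03801 × (1.2 × 10¹⁰))
  I = 0.000535 m⁴
Final answer: I = 0.000535 m⁴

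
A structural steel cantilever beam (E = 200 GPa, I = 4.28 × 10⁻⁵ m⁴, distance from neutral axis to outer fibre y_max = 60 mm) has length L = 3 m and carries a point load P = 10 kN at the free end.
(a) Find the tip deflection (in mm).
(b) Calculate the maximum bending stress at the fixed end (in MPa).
(a) Tip deflection of a cantilever with an end point load: δ = P·L^3 / (3·E·I). Convert P = 10 kN = 10000 N, E = 200 GPa = 2 × 10¹¹ Pa.
  δ = (10000 × 3^3) / (3 × (2 × 10¹¹) × (4.28 × 10⁻⁵)) = 0.01051 m = 10.51 mm
(b) Maximum bending moment at the fixed end: M = P·L = 10000 × 3 = 30000 N·m. Convert y_max = 60 mm = 0.06 m.
  σ = M·y_max / I = (30000 × 0.06) / (4.28 × 10⁻⁵) = 4.206 × 10⁷ Pa = 42.06 MPa
Final answer: (a) δ = 10.51 mm, (b) σ = 42.06 MPa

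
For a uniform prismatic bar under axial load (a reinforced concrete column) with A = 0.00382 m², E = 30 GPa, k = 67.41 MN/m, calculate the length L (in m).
Model: a uniform prismatic bar under axial load, so k = (A·E) / L.
Solve for L: L = (A·E) / k.
Convert to SI units:
  E = 30 GPa = 3 × 10¹⁰ Pa
  k = 67.41 MN/m = 6.741 × 10⁷ N/m
Substitute:
  L = (0.00382 × (3 × 10¹⁰)) / (6.741 × 10⁷)
  L = 1.7 m
Final answer: L = 1.7 m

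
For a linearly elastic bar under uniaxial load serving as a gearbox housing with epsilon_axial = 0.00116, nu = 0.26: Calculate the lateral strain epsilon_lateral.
Model: a linearly elastic bar under uniaxial load, so epsilon_lateral = -nu·epsilon_axial.
Substitute:
  epsilon_lateral = -(0.26 × 0.00116)
  epsilon_lateral = -0.0003016
Final answer: epsilon_lateral = -0.0003016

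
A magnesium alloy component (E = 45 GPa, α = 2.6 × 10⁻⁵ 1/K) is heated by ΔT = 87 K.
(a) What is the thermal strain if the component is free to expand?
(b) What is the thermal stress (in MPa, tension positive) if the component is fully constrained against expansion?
(a) Free thermal strain ε_th = α·ΔT = (2.6 × 10⁻⁵) × 87 = 0.002262
(b) Fully constrained, the expansion is suppressed, so σ = -E·α·ΔT. Convert E = 45 GPa = 4.5 × 10¹⁰ Pa.
  σ = -(4.5 × 10¹⁰) × (2.6 × 10⁻⁵) × 87 = -1.018 × 10⁸ Pa = -101.8 MPa (compressive)
Final answer: (a) ε_th = 0.002262, (b) σ = -101.8 MPa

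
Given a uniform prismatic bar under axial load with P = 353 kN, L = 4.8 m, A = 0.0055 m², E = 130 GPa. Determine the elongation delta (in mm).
Model: a uniform prismatic bar under axial load, so delta = (P·L) / (A·E).
Convert to SI units:
  P = 353 kN = 353000 N
  E = 130 GPa = 1.3 × 10¹¹ Pa
Substitute:
  delta = (353000 × 4.8) / (0.0055 × (1.3 × 10¹¹))
  delta = 0.00237 m
Convert: delta = 0.00237 m = 2.37 mm
Final answer: delta = 2.37 mm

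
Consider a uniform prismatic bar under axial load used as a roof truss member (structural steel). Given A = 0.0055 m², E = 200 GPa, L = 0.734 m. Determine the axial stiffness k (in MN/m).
Model: a uniform prismatic bar under axial load, so k = (A·E) / L.
Convert to SI units:
  E = 200 GPa = 2 × 10¹¹ Pa
Substitute:
  k = (0.0055 × (2 × 10¹¹)) / 0.734
  k = 1.499 × 10⁹ N/m
Convert: k = 1.499 × 10⁹ N/m = 1499 MN/m
Final answer: k = 1499 MN/m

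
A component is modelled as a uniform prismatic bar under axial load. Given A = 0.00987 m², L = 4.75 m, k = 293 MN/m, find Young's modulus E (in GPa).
Model: a uniform prismatic bar under axial load, so k = (A·E) / L.
Solve for E: E = (k·L) / A.
Convert to SI units:
  k = 293 MN/m = 2.93 × 10⁸ N/m
Substitute:
  E = ((2.93 × 10⁸) × 4.75) / 0.00987
  E = 1.41 × 10¹¹ Pa
Convert: E = 1.41 × 10¹¹ Pa = 141 GPa
Final answer: E = 141 GPa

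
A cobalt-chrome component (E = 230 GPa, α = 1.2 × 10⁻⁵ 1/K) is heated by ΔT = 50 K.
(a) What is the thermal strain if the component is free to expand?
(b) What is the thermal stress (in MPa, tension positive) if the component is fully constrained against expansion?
(a) Free thermal strain ε_th = α·ΔT = (1.2 × 10⁻⁵) × 50 = 0.0006
(b) Fully constrained, the expansion is suppressed, so σ = -E·α·ΔT. Convert E = 230 GPa = 2.3 × 10¹¹ Pa.
  σ = -(2.3 × 10¹¹) × (1.2 × 10⁻⁵) × 50 = -1.38 × 10⁸ Pa = -138 MPa (compressive)
Final answer: (a) ε_th = 0.0006, (b) σ = -138 MPa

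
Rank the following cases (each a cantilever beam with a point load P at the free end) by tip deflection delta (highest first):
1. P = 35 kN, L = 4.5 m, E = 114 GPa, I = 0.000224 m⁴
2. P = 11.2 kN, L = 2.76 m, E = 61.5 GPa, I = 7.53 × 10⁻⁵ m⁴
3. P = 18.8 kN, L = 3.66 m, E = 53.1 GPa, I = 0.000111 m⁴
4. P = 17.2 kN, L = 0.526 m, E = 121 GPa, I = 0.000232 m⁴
Model: a cantilever beam with a point load P at the free end, so delta = (P·L^3) / (3·E·I) (SI units).
  Case 1: delta = (35000 × 4.5^3) / (3 × (1.14 × 10¹¹) × 0.000224) = 0.04163 m = 41.63 mm
  Case 2: delta = (11200 × 2.76^3) / (3 × (6.15 × 10¹⁰) × (7.53 × 10⁻⁵)) = 0.01695 m = 16.95 mm
  Case 3: delta = (18800 × 3.66^3) / (3 × (5.31 × 10¹⁰) × 0.000111) = 0.05213 m = 52.13 mm
  Case 4: delta = (17200 × 0.526^3) / (3 × (1.21 × 10¹¹) × 0.000232) = 2.972 × 10⁻⁵ m = 0.02972 mm
Ordering: 52.13 mm (case 3) > 41.63 mm (case 1) > 16.95 mm (case 2) > 0.02972 mm (case 4)
Final answer: 3, 1, 2, 4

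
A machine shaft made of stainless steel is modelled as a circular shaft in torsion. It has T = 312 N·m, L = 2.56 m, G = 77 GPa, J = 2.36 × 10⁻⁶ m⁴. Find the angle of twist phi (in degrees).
Model: a circular shaft in torsion, so phi = (T·L) / (G·J).
Convert to SI units:
  G = 77 GPa = 7.7 × 10¹⁰ Pa
Substitute:
  phi = (312 × 2.56) / ((7.7 × 10¹⁰) × (2.36 × 10⁻⁶))
  phi = 0.004395 rad
Convert to degrees: phi = 0.004395 × 180/π = 0.2518°
Final answer: phi = 0.2518°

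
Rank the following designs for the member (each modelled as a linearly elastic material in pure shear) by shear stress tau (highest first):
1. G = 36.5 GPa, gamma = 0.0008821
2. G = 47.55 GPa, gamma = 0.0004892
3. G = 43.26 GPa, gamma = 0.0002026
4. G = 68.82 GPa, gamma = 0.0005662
Model: a linearly elastic material in pure shear, so tau = G·gamma (SI units).
  Case 1: tau = (3.65 × 10¹⁰) × 0.0008821 = 3.22 × 10⁷ Pa = 32.2 MPa
  Case 2: tau = (4.755 × 10¹⁰) × 0.0004892 = 2.326 × 10⁷ Pa = 23.26 MPa
  Case 3: tau = (4.326 × 10¹⁰) × 0.0002026 = 8.764 × 10⁶ Pa = 8.764 MPa
  Case 4: tau = (6.882 × 10¹⁰) × 0.0005662 = 3.897 × 10⁷ Pa = 38.97 MPa
Ordering: 38.97 MPa (case 4) > 32.2 MPa (case 1) > 23.26 MPa (case 2) > 8.764 MPa (case 3)
Final answer: 4, 1, 2, 3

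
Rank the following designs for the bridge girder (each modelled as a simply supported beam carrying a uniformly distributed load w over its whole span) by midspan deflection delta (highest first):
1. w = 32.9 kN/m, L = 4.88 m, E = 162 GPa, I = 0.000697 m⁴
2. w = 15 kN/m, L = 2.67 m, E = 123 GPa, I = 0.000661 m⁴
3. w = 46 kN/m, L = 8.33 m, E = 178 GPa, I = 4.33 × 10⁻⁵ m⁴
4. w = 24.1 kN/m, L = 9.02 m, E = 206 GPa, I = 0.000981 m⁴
Model: a simply supported beam carrying a uniformly distributed load w over its whole span, so delta = (5·w·L^4) / (384·E·I) (SI units).
  Case 1: delta = (5 × 32900 × 4.88^4) / (384 × (1.62 × 10¹¹) × 0.000697) = 0.002152 m = 2.152 mm
  Case 2: delta = (5 × 15000 × 2.67^4) / (384 × (1.23 × 10¹¹) × 0.000661) = 0.0001221 m = 0.1221 mm
  Case 3: delta = (5 × 46000 × 8.33^4) / (384 × (1.78 × 10¹¹) × (4.33 × 10⁻⁵)) = 0.3742 m = 374.2 mm
  Case 4: delta = (5 × 24100 × 9.02^4) / (384 × (2.06 × 10¹¹) × 0.000981) = 0.01028 m = 10.28 mm
Ordering: 374.2 mm (case 3) > 10.28 mm (case 4) > 2.152 mm (case 1) > 0.1221 mm (case 2)
Final answer: 3, 4, 1, 2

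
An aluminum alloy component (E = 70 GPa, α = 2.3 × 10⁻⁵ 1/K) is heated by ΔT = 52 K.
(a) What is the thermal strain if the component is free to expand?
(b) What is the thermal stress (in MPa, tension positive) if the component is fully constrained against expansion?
(a) Free thermal strain ε_th = α·ΔT = (2.3 × 10⁻⁵) × 52 = 0.001196
(b) Fully constrained, the expansion is suppressed, so σ = -E·α·ΔT. Convert E = 70 GPa = 7 × 10¹⁰ Pa.
  σ = -(7 × 10¹⁰) × (2.3 × 10⁻⁵) × 52 = -8.372 × 10⁷ Pa = -83.72 MPa (compressive)
Final answer: (a) ε_th = 0.001196, (b) σ = -83.72 MPa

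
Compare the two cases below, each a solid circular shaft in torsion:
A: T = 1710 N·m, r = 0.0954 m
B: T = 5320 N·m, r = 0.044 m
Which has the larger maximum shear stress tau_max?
Model: a solid circular shaft in torsion, so tau_max = (2·T) / (π·r^3) (SI units).
  A: tau_max = (2 × 1710) / (π × 0.0954^3) = 1.254 × 10⁶ Pa = 1.254 MPa
  B: tau_max = (2 × 5320) / (π × 0.044^3) = 3.976 × 10⁷ Pa = 39.76 MPa
39.76 MPa > 1.254 MPa, so B is larger.
Final answer: B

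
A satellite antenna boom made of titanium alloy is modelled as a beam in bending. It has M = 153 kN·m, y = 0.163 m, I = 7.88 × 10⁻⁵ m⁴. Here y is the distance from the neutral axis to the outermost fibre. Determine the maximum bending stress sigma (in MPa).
Model: a beam in bending, so sigma = (M·y) / I.
Convert to SI units:
  M = 153 kN·m = 153000 N·m
Substitute:
  sigma = (153000 × 0.163) / (7.88 × 10⁻⁵)
  sigma = 3.165 × 10⁸ Pa
Convert: sigma = 3.165 × 10⁸ Pa = 316.5 MPa
Final answer: sigma = 316.5 MPa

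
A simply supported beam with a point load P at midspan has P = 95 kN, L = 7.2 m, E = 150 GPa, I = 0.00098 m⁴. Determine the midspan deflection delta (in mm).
Model: a simply supported beam with a point load P at midspan, so delta = (P·L^3) / (48·E·I).
Convert to SI units:
  P = 95 kN = 95000 N
  E = 150 GPa = 1.5 × 10¹¹ Pa
Substitute:
  delta = (95000 × 7.2^3) / (48 × (1.5 × 10¹¹) × 0.00098)
  delta = 0.005025 m
Convert: delta = 0.005025 m = 5.025 mm
Final answer: delta = 5.025 mm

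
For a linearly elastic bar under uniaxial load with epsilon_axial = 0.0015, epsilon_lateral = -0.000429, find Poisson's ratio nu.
Model: a linearly elastic bar under uniaxial load, so epsilon_lateral = -nu·epsilon_axial.
Solve for nu: nu = -epsilon_lateral / epsilon_axial.
Substitute:
  nu = -(-0.000429) / 0.0015
  nu = 0.286
Final answer: nu = 0.286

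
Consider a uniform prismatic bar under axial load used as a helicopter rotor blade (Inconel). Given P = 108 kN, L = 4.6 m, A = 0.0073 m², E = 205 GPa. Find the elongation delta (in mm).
Model: a uniform prismatic bar under axial load, so delta = (P·L) / (A·E).
Convert to SI units:
  P = 108 kN = 108000 N
  E = 205 GPa = 2.05 × 10¹¹ Pa
Substitute:
  delta = (108000 × 4.6) / (0.0073 × (2.05 × 10¹¹))
  delta = 0.000332 m
Convert: delta = 0.000332 m = 0.332 mm
Final answer: delta = 0.332 mm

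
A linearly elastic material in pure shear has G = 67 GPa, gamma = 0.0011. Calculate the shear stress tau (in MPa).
Model: a linearly elastic material in pure shear, so tau = G·gamma.
Convert to SI units:
  G = 67 GPa = 6.7 × 10¹⁰ Pa
Substitute:
  tau = (6.7 × 10¹⁰) × 0.0011
  tau = 7.37 × 10⁷ Pa
Convert: tau = 7.37 × 10⁷ Pa = 73.7 MPa
Final answer: tau = 73.7 MPa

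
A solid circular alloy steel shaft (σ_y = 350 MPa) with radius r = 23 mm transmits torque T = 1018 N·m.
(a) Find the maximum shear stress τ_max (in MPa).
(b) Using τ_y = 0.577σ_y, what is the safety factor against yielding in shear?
(a) For a solid circular shaft, τ_max = T·r/J with J = π·r^4/2, i.e. τ_max = 2·T / (π·r^3). Convert r = 23 mm = 0.023 m.
  τ_max = (2 × 1018) / (π × 0.023^3) = 5.327 × 10⁷ Pa = 53.27 MPa
(b) τ_y = 0.577 × 350 = 201.95 MPa
  SF = τ_y/τ_max = 201.95 / 53.27 = 3.791
Final answer: (a) τ_max = 53.27 MPa, (b) SF = 3.791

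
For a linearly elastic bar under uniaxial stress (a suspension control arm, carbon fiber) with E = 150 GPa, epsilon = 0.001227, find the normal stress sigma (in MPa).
Model: a linearly elastic bar under uniaxial stress, so epsilon = sigma / E.
Solve for sigma: sigma = epsilon·E.
Convert to SI units:
  E = 150 GPa = 1.5 × 10¹¹ Pa
Substitute:
  sigma = 0.001227 × (1.5 × 10¹¹)
  sigma = 1.84 × 10⁸ Pa
Convert: sigma = 1.84 × 10⁸ Pa = 184 MPa
Final answer: sigma = 184 MPa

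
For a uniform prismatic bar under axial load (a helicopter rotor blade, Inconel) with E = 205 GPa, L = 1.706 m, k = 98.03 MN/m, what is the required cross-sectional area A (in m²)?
Model: a uniform prismatic bar under axial load, so k = (A·E) / L.
Solve for A: A = (k·L) / E.
Convert to SI units:
  E = 205 GPa = 2.05 × 10¹¹ Pa
  k = 98.03 MN/m = 9.803 × 10⁷ N/m
Substitute:
  A = ((9.803 × 10⁷) × 1.706) / (2.05 × 10¹¹)
  A = 0.0008158 m²
Final answer: A = 0.0008158 m²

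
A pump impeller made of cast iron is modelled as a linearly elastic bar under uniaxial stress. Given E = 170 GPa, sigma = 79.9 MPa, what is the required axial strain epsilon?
Model: a linearly elastic bar under uniaxial stress, so sigma = E·epsilon.
Solve for epsilon: epsilon = sigma / E.
Convert to SI units:
  E = 170 GPa = 1.7 × 10¹¹ Pa
  sigma = 79.9 MPa = 7.99 × 10⁷ Pa
Substitute:
  epsilon = (7.99 × 10⁷) / (1.7 × 10¹¹)
  epsilon = 0.00047
Final answer: epsilon = 0.00047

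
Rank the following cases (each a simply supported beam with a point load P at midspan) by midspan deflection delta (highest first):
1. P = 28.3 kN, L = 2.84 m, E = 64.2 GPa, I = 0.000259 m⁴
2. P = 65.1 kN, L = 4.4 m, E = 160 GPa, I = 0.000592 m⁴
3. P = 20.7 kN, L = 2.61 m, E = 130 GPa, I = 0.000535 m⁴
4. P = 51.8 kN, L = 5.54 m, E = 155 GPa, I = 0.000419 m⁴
Model: a simply supported beam with a point load P at midspan, so delta = (P·L^3) / (48·E·I) (SI units).
  Case 1: delta = (28300 × 2.84^3) / (48 × (6.42 × 10¹⁰) × 0.000259) = 0.0008122 m = 0.8122 mm
  Case 2: delta = (65100 × 4.4^3) / (48 × (1.6 × 10¹¹) × 0.000592) = 0.00122 m = 1.22 mm
  Case 3: delta = (20700 × 2.61^3) / (48 × (1.3 × 10¹¹) × 0.000535) = 0.0001102 m = 0.1102 mm
  Case 4: delta = (51800 × 5.54^3) / (48 × (1.55 × 10¹¹) × 0.000419) = 0.002825 m = 2.825 mm
Ordering: 2.825 mm (case 4) > 1.22 mm (case 2) > 0.8122 mm (case 1) > 0.1102 mm (case 3)
Final answer: 4, 2, 1, 3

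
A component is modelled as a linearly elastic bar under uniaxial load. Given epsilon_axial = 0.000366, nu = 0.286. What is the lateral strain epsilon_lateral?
Model: a linearly elastic bar under uniaxial load, so epsilon_lateral = -nu·epsilon_axial.
Substitute:
  epsilon_lateral = -(0.286 × 0.000366)
  epsilon_lateral = -0.0001047
Final answer: epsilon_lateral = -0.0001047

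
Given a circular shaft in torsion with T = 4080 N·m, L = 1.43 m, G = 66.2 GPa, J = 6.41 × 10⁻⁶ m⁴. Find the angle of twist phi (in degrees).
Model: a circular shaft in torsion, so phi = (T·L) / (G·J).
Convert to SI units:
  G = 66.2 GPa = 6.62 × 10¹⁰ Pa
Substitute:
  phi = (4080 × 1.43) / ((6.62 × 10¹⁰) × (6.41 × 10⁻⁶))
  phi = 0.01375 rad
Convert to degrees: phi = 0.01375 × 180/π = 0.7878°
Final answer: phi = 0.7878°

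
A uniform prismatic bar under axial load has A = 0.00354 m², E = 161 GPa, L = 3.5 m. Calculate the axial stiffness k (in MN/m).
Model: a uniform prismatic bar under axial load, so k = (A·E) / L.
Convert to SI units:
  E = 161 GPa = 1.61 × 10¹¹ Pa
Substitute:
  k = (0.00354 × (1.61 × 10¹¹)) / 3.5
  k = 1.628 × 10⁸ N/m
Convert: k = 1.628 × 10⁸ N/m = 162.8 MN/m
Final answer: k = 162.8 MN/m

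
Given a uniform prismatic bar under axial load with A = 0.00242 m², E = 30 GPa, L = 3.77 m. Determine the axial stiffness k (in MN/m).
Model: a uniform prismatic bar under axial load, so k = (A·E) / L.
Convert to SI units:
  E = 30 GPa = 3 × 10¹⁰ Pa
Substitute:
  k = (0.00242 × (3 × 10¹⁰)) / 3.77
  k = 1.926 × 10⁷ N/m
Convert: k = 1.926 × 10⁷ N/m = 19.26 MN/m
Final answer: k = 19.26 MN/m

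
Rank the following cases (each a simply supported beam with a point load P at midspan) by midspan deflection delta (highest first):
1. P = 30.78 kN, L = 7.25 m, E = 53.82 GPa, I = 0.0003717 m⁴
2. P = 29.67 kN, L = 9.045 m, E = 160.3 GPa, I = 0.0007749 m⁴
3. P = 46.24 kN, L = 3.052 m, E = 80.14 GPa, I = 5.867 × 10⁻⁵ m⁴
Model: a simply supported beam with a point load P at midspan, so delta = (P·L^3) / (48·E·I) (SI units).
  Case 1: delta = (30780 × 7.25^3) / (48 × (5.382 × 10¹⁰) × 0.0003717) = 0.01222 m = 12.22 mm
  Case 2: delta = (29670 × 9.045^3) / (48 × (1.603 × 10¹¹) × 0.0007749) = 0.003682 m = 3.682 mm
  Case 3: delta = (46240 × 3.052^3) / (48 × (8.014 × 10¹⁰) × (5.867 × 10⁻⁵)) = 0.005825 m = 5.825 mm
Ordering: 12.22 mm (case 1) > 5.825 mm (case 3) > 3.682 mm (case 2)
Final answer: 1, 3, 2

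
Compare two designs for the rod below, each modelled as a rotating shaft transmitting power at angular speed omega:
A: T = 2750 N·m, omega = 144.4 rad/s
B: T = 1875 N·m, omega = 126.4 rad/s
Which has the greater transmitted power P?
Model: a rotating shaft transmitting power at angular speed omega, so P = T·omega (SI units).
  A: P = 2750 × 144.4 = 397100 W = 397.1 kW
  B: P = 1875 × 126.4 = 237000 W = 237 kW
397.1 kW > 237 kW, so A is larger.
Final answer: A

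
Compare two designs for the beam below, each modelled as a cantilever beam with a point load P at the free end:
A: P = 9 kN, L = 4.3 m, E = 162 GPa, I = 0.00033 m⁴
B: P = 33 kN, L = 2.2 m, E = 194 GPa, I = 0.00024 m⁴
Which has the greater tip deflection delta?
Model: a cantilever beam with a point load P at the free end, so delta = (P·L^3) / (3·E·I) (SI units).
  A: delta = (9000 × 4.3^3) / (3 × (1.62 × 10¹¹) × 0.00033) = 0.004462 m = 4.462 mm
  B: delta = (33000 × 2.2^3) / (3 × (1.94 × 10¹¹) × 0.00024) = 0.002516 m = 2.516 mm
4.462 mm > 2.516 mm, so A is larger.
Final answer: A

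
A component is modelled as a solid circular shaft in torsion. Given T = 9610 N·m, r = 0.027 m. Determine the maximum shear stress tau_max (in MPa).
Model: a solid circular shaft in torsion, so tau_max = (2·T) / (π·r^3).
Substitute:
  tau_max = (2 × 9610) / (π × 0.027^3)
  tau_max = 3.108 × 10⁸ Pa
Convert: tau_max = 3.108 × 10⁸ Pa = 310.8 MPa
Final answer: tau_max = 310.8 MPa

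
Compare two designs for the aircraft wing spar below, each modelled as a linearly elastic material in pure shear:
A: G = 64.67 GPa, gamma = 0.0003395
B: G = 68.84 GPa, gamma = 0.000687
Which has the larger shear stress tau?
Model: a linearly elastic material in pure shear, so tau = G·gamma (SI units).
  A: tau = (6.467 × 10¹⁰) × 0.0003395 = 2.196 × 10⁷ Pa = 21.96 MPa
  B: tau = (6.884 × 10¹⁰) × 0.000687 = 4.729 × 10⁷ Pa = 47.29 MPa
47.29 MPa > 21.96 MPa, so B is larger.
Final answer: B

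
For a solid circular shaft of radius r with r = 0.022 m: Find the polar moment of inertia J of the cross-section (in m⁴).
Model: a solid circular shaft of radius r, so J = (π·r^4) / 2.
Substitute:
  J = (π × 0.022^4) / 2
  J = 3.68 × 10⁻⁷ m⁴
Final answer: J = 3.68 × 10⁻⁷ m⁴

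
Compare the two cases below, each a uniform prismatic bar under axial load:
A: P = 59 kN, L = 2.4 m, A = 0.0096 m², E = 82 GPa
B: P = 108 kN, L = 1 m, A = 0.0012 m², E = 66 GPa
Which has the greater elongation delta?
Model: a uniform prismatic bar under axial load, so delta = (P·L) / (A·E) (SI units).
  A: delta = (59000 × 2.4) / (0.0096 × (8.2 × 10¹⁰)) = 0.0001799 m = 0.1799 mm
  B: delta = (108000 × 1) / (0.0012 × (6.6 × 10¹⁰)) = 0.001364 m = 1.364 mm
1.364 mm > 0.1799 mm, so B is larger.
Final answer: B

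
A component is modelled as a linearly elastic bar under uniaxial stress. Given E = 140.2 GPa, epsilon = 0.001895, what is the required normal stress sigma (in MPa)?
Model: a linearly elastic bar under uniaxial stress, so epsilon = sigma / E.
Solve for sigma: sigma = epsilon·E.
Convert to SI units:
  E = 140.2 GPa = 1.402 × 10¹¹ Pa
Substitute:
  sigma = 0.001895 × (1.402 × 10¹¹)
  sigma = 2.657 × 10⁸ Pa
Convert: sigma = 2.657 × 10⁸ Pa = 265.7 MPa
Final answer: sigma = 265.7 MPa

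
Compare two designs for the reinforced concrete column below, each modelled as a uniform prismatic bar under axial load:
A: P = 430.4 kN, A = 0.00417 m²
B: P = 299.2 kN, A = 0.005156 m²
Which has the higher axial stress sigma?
Model: a uniform prismatic bar under axial load, so sigma = P / A (SI units).
  A: sigma = 430400 / 0.00417 = 1.032 × 10⁸ Pa = 103.2 MPa
  B: sigma = 299200 / 0.005156 = 5.803 × 10⁷ Pa = 58.03 MPa
103.2 MPa > 58.03 MPa, so A is larger.
Final answer: A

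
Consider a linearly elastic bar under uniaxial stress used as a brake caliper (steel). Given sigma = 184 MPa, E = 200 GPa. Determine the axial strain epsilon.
Model: a linearly elastic bar under uniaxial stress, so epsilon = sigma / E.
Convert to SI units:
  sigma = 184 MPa = 1.84 × 10⁸ Pa
  E = 200 GPa = 2 × 10¹¹ Pa
Substitute:
  epsilon = (1.84 × 10⁸) / (2 × 10¹¹)
  epsilon = 0.00092
Final answer: epsilon = 0.00092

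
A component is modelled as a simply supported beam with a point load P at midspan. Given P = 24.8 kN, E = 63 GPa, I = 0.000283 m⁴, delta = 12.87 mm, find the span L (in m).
Model: a simply supported beam with a point load P at midspan, so delta = (P·L^3) / (48·E·I).
Solve for L: L = ((48·delta·E·I) / P)^(1/3).
Convert to SI units:
  P = 24.8 kN = 24800 N
  E = 63 GPa = 6.3 × 10¹⁰ Pa
  delta = 12.87 mm = 0.01287 m
Substitute:
  L = ((48 × 0.01287 × (6.3 × 10¹⁰) × 0.000283) / 24800)^(1/3)
  L = 7.63 m
Final answer: L = 7.63 m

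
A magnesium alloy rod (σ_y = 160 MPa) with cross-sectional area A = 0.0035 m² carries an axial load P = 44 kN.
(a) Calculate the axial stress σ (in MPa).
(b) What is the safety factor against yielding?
(a) Axial stress σ = P/A. Convert P = 44 kN = 44000 N.
  σ = 44000 / 0.0035 = 1.257 × 10⁷ Pa = 12.57 MPa
(b) Safety factor SF = σ_y/σ = 160 / 12.57 = 12.73
Final answer: (a) σ = 12.57 MPa, (b) SF = 12.73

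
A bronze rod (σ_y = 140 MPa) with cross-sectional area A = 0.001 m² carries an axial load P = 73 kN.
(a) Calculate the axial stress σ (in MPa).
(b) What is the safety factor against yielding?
(a) Axial stress σ = P/A. Convert P = 73 kN = 73000 N.
  σ = 73000 / 0.001 = 7.3 × 10⁷ Pa = 73 MPa
(b) Safety factor SF = σ_y/σ = 140 / 73 = 1.918
Final answer: (a) σ = 73 MPa, (b) SF = 1.918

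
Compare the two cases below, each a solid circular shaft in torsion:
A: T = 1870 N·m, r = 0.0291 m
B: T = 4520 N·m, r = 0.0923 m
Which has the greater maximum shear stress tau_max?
Model: a solid circular shaft in torsion, so tau_max = (2·T) / (π·r^3) (SI units).
  A: tau_max = (2 × 1870) / (π × 0.0291^3) = 4.831 × 10⁷ Pa = 48.31 MPa
  B: tau_max = (2 × 4520) / (π × 0.0923^3) = 3.659 × 10⁶ Pa = 3.659 MPa
48.31 MPa > 3.659 MPa, so A is larger.
Final answer: A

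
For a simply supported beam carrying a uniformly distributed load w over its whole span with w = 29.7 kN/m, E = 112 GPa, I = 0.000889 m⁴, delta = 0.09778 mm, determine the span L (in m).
Model: a simply supported beam carrying a uniformly distributed load w over its whole span, so delta = (5·w·L^4) / (384·E·I).
Solve for L: L = ((384·delta·E·I) / (5·w))^(1/4).
Convert to SI units:
  w = 29.7 kN/m = 29700 N/m
  E = 112 GPa = 1.12 × 10¹¹ Pa
  delta = 0.09778 mm = 9.778 × 10⁻⁵ m
Substitute:
  L = ((384 × (9.778 × 10⁻⁵) × (1.12 × 10¹¹) × 0.000889) / (5 × 29700))^(1/4)
  L = 2.24 m
Final answer: L = 2.24 m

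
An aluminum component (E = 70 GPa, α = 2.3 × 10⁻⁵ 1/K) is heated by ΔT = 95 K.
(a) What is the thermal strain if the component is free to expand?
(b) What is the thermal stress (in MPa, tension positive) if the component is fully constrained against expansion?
(a) Free thermal strain ε_th = α·ΔT = (2.3 × 10⁻⁵) × 95 = 0.002185
(b) Fully constrained, the expansion is suppressed, so σ = -E·α·ΔT. Convert E = 70 GPa = 7 × 10¹⁰ Pa.
  σ = -(7 × 10¹⁰) × (2.3 × 10⁻⁵) × 95 = -1.53 × 10⁸ Pa = -153 MPa (compressive)
Final answer: (a) ε_th = 0.002185, (b) σ = -153 MPa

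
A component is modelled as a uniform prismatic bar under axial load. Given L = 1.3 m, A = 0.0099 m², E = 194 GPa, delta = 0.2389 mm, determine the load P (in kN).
Model: a uniform prismatic bar under axial load, so delta = (P·L) / (A·E).
Solve for P: P = (delta·A·E) / L.
Convert to SI units:
  E = 194 GPa = 1.94 × 10¹¹ Pa
  delta = 0.2389 mm = 0.0002389 m
Substitute:
  P = (0.0002389 × 0.0099 × (1.94 × 10¹¹)) / 1.3
  P = 352900 N
Convert: P = 352900 N = 352.9 kN
Final answer: P = 352.9 kN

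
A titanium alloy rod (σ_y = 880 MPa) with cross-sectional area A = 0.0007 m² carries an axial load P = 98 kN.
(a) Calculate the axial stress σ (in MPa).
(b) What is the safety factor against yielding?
(a) Axial stress σ = P/A. Convert P = 98 kN = 98000 N.
  σ = 98000 / 0.0007 = 1.4 × 10⁸ Pa = 140 MPa
(b) Safety factor SF = σ_y/σ = 880 / 140 = 6.286
Final answer: (a) σ = 140 MPa, (b) SF = 6.286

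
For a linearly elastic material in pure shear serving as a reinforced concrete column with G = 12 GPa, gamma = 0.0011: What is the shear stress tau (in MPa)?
Model: a linearly elastic material in pure shear, so tau = G·gamma.
Convert to SI units:
  G = 12 GPa = 1.2 × 10¹⁰ Pa
Substitute:
  tau = (1.2 × 10¹⁰) × 0.0011
  tau = 1.32 × 10⁷ Pa
Convert: tau = 1.32 × 10⁷ Pa = 13.2 MPa
Final answer: tau = 13.2 MPa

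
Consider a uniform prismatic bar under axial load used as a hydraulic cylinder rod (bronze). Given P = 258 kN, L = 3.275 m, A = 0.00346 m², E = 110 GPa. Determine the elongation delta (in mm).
Model: a uniform prismatic bar under axial load, so delta = (P·L) / (A·E).
Convert to SI units:
  P = 258 kN = 258000 N
  E = 110 GPa = 1.1 × 10¹¹ Pa
Substitute:
  delta = (258000 × 3.275) / (0.00346 × (1.1 × 10¹¹))
  delta = 0.00222 m
Convert: delta = 0.00222 m = 2.22 mm
Final answer: delta = 2.22 mm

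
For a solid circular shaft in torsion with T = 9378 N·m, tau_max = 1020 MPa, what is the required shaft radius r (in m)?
Model: a solid circular shaft in torsion, so tau_max = (2·T) / (π·r^3).
Solve for r: r = ((2·T) / (π·tau_max))^(1/3).
Convert to SI units:
  tau_max = 1020 MPa = 1.02 × 10⁹ Pa
Substitute:
  r = ((2 × 9378) / (π × (1.02 × 10⁹)))^(1/3)
  r = 0.01802 m
Final answer: r = 0.01802 m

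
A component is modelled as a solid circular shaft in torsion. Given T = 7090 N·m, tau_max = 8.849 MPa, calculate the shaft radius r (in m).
Model: a solid circular shaft in torsion, so tau_max = (2·T) / (π·r^3).
Solve for r: r = ((2·T) / (π·tau_max))^(1/3).
Convert to SI units:
  tau_max = 8.849 MPa = 8.849 × 10⁶ Pa
Substitute:
  r = ((2 × 7090) / (π × (8.849 × 10⁶)))^(1/3)
  r = 0.0799 m
Final answer: r = 0.0799 m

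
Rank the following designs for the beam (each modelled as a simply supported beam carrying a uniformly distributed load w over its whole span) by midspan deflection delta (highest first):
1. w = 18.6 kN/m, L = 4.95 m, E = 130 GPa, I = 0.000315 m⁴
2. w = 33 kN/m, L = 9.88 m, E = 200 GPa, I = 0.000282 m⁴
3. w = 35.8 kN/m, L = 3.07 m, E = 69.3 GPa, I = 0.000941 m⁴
Model: a simply supported beam carrying a uniformly distributed load w over its whole span, so delta = (5·w·L^4) / (384·E·I) (SI units).
  Case 1: delta = (5 × 18600 × 4.95^4) / (384 × (1.3 × 10¹¹) × 0.000315) = 0.003551 m = 3.551 mm
  Case 2: delta = (5 × 33000 × 9.88^4) / (384 × (2 × 10¹¹) × 0.000282) = 0.07259 m = 72.59 mm
  Case 3: delta = (5 × 35800 × 3.07^4) / (384 × (6.93 × 10¹⁰) × 0.000941) = 0.000635 m = 0.635 mm
Ordering: 72.59 mm (case 2) > 3.551 mm (case 1) > 0.635 mm (case 3)
Final answer: 2, 1, 3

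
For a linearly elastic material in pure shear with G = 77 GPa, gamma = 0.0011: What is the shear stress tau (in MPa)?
Model: a linearly elastic material in pure shear, so tau = G·gamma.
Convert to SI units:
  G = 77 GPa = 7.7 × 10¹⁰ Pa
Substitute:
  tau = (7.7 × 10¹⁰) × 0.0011
  tau = 8.47 × 10⁷ Pa
Convert: tau = 8.47 × 10⁷ Pa = 84.7 MPa
Final answer: tau = 84.7 MPa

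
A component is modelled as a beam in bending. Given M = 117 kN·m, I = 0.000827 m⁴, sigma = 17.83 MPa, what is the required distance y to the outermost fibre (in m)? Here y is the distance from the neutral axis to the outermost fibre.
Model: a beam in bending, so sigma = (M·y) / I.
Solve for y: y = (sigma·I) / M.
Convert to SI units:
  M = 117 kN·m = 117000 N·m
  sigma = 17.83 MPa = 1.783 × 10⁷ Pa
Substitute:
  y = ((1.783 × 10⁷) × 0.000827) / 117000
  y = 0.126 m
Final answer: y = 0.126 m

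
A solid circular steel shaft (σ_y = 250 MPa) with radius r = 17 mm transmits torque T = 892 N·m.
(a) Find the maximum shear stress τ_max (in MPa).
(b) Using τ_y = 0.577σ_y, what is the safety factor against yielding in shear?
(a) For a solid circular shaft, τ_max = T·r/J with J = π·r^4/2, i.e. τ_max = 2·T / (π·r^3). Convert r = 17 mm = 0.017 m.
  τ_max = (2 × 892) / (π × 0.017^3) = 1.156 × 10⁸ Pa = 115.6 MPa
(b) τ_y = 0.577 × 250 = 144.25 MPa
  SF = τ_y/τ_max = 144.25 / 115.6 = 1.248
Final answer: (a) τ_max = 115.6 MPa, (b) SF = 1.248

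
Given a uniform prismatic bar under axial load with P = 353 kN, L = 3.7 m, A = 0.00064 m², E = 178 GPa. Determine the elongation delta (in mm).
Model: a uniform prismatic bar under axial load, so delta = (P·L) / (A·E).
Convert to SI units:
  P = 353 kN = 353000 N
  E = 178 GPa = 1.78 × 10¹¹ Pa
Substitute:
  delta = (353000 × 3.7) / (0.00064 × (1.78 × 10¹¹))
  delta = 0.01147 m
Convert: delta = 0.01147 m = 11.47 mm
Final answer: delta = 11.47 mm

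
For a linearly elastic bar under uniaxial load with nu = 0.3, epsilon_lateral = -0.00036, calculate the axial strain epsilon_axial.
Model: a linearly elastic bar under uniaxial load, so epsilon_lateral = -nu·epsilon_axial.
Solve for epsilon_axial: epsilon_axial = -epsilon_lateral / nu.
Substitute:
  epsilon_axial = -(-0.00036) / 0.3
  epsilon_axial = 0.0012
Final answer: epsilon_axial = 0.0012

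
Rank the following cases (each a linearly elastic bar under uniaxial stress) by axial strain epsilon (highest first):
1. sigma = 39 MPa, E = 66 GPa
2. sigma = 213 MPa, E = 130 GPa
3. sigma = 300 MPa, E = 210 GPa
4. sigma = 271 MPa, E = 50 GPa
Model: a linearly elastic bar under uniaxial stress, so epsilon = sigma / E (SI units).
  Case 1: epsilon = (3.9 × 10⁷) / (6.6 × 10¹⁰) = 0.0005909
  Case 2: epsilon = (2.13 × 10⁸) / (1.3 × 10¹¹) = 0.001638
  Case 3: epsilon = (3 × 10⁸) / (2.1 × 10¹¹) = 0.001429
  Case 4: epsilon = (2.71 × 10⁸) / (5 × 10¹⁰) = 0.00542
Ordering: 0.00542 (case 4) > 0.001638 (case 2) > 0.001429 (case 3) > 0.0005909 (case 1)
Final answer: 4, 2, 3, 1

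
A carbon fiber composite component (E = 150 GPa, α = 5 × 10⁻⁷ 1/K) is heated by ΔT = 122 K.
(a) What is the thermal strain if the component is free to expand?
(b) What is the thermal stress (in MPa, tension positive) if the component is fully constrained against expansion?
(a) Free thermal strain ε_th = α·ΔT = (5 × 10⁻⁷) × 122 = 6.1 × 10⁻⁵
(b) Fully constrained, the expansion is suppressed, so σ = -E·α·ΔT. Convert E = 150 GPa = 1.5 × 10¹¹ Pa.
  σ = -(1.5 × 10¹¹) × (5 × 10⁻⁷) × 122 = -9.15 × 10⁶ Pa = -9.15 MPa (compressive)
Final answer: (a) ε_th = 6.1 × 10⁻⁵, (b) σ = -9.15 MPa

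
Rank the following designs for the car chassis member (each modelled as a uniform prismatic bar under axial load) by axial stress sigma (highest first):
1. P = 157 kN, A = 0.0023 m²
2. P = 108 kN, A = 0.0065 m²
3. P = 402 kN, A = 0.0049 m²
Model: a uniform prismatic bar under axial load, so sigma = P / A (SI units).
  Case 1: sigma = 157000 / 0.0023 = 6.826 × 10⁷ Pa = 68.26 MPa
  Case 2: sigma = 108000 / 0.0065 = 1.662 × 10⁷ Pa = 16.62 MPa
  Case 3: sigma = 402000 / 0.0049 = 8.204 × 10⁷ Pa = 82.04 MPa
Ordering: 82.04 MPa (case 3) > 68.26 MPa (case 1) > 16.62 MPa (case 2)
Final answer: 3, 1, 2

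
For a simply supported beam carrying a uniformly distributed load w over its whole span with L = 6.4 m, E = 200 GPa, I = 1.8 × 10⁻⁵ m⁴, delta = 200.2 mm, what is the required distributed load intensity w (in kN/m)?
Model: a simply supported beam carrying a uniformly distributed load w over its whole span, so delta = (5·w·L^4) / (384·E·I).
Solve for w: w = (384·delta·E·I) / (5·L^4).
Convert to SI units:
  E = 200 GPa = 2 × 10¹¹ Pa
  delta = 200.2 mm = 0.2002 m
Substitute:
  w = (384 × 0.2002 × (2 × 10¹¹) × (1.8 × 10⁻⁵)) / (5 × 6.4^4)
  w = 32990 N/m
Convert: w = 32990 N/m = 32.99 kN/m
Final answer: w = 32.99 kN/m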